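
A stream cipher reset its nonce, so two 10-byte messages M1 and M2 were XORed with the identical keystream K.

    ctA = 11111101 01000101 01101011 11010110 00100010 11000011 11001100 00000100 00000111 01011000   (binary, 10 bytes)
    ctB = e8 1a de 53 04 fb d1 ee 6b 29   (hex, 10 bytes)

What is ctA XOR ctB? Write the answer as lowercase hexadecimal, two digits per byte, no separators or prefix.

155fb58526381dea6c71

ctA ⊕ ctB = (M1 ⊕ K) ⊕ (M2 ⊕ K) = M1 ⊕ M2 — the shared key cancels under XOR.
byte 0: fd xor e8 = 15
byte 1: 45 xor 1a = 5f
byte 2: 6b xor de = b5
byte 3: d6 xor 53 = 85
byte 4: 22 xor 04 = 26
byte 5: c3 xor fb = 38
byte 6: cc xor d1 = 1d
byte 7: 04 xor ee = ea
byte 8: 07 xor 6b = 6c
byte 9: 58 xor 29 = 71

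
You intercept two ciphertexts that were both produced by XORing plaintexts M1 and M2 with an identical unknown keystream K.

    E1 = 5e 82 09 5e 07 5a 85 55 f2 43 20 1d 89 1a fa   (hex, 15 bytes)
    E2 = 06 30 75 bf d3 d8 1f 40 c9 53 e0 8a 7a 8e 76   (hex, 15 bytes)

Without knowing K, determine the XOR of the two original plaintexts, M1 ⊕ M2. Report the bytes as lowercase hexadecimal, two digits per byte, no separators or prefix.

E1 ⊕ E2 = (M1 ⊕ K) ⊕ (M2 ⊕ K) = M1 ⊕ M2 — the shared key cancels under XOR.
5e ^ 06 = 58
82 ^ 30 = b2
09 ^ 75 = 7c
5e ^ bf = e1
07 ^ d3 = d4
5a ^ d8 = 82
85 ^ 1f = 9a
55 ^ 40 = 15
f2 ^ c9 = 3b
43 ^ 53 = 10
20 ^ e0 = c0
1d ^ 8a = 97
89 ^ 7a = f3
1a ^ 8e = 94
fa ^ 76 = 8c

58b27ce1d4829a153b10c097f3948c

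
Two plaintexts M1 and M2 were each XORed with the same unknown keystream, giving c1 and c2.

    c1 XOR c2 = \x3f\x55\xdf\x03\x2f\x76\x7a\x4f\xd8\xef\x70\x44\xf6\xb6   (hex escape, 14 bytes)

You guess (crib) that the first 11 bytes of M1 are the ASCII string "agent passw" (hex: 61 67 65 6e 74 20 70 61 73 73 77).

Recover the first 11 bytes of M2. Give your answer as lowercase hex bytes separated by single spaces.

5e 32 ba 6d 5b 56 0a 2e ab 9c 07

Since c1 ⊕ c2 = M1 ⊕ M2, XORing with the guessed M1 bytes yields the corresponding M2 bytes: M2 = (c1 ⊕ c2) ⊕ M1.
byte 0: 3f ⊕ 61 = 5e
byte 1: 55 ⊕ 67 = 32
byte 2: df ⊕ 65 = ba
byte 3: 03 ⊕ 6e = 6d
byte 4: 2f ⊕ 74 = 5b
byte 5: 76 ⊕ 20 = 56
byte 6: 7a ⊕ 70 = 0a
byte 7: 4f ⊕ 61 = 2e
byte 8: d8 ⊕ 73 = ab
byte 9: ef ⊕ 73 = 9c
byte 10: 70 ⊕ 77 = 07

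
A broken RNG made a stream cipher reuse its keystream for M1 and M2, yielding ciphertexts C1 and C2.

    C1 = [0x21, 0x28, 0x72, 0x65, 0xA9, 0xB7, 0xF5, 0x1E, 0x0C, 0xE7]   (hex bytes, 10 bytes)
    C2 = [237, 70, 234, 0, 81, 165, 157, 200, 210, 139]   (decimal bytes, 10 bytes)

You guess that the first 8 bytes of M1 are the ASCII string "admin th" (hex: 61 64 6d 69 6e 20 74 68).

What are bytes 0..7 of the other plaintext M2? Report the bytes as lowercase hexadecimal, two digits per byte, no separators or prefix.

First, C1 ⊕ C2 = (M1 ⊕ K) ⊕ (M2 ⊕ K) = M1 ⊕ M2, so the key drops out. Then M2 = (M1 ⊕ M2) ⊕ M1 over the first 8 bytes.
byte 0: (21 xor ed) xor 61 = cc xor 61 = ad
byte 1: (28 xor 46) xor 64 = 6e xor 64 = 0a
byte 2: (72 xor ea) xor 6d = 98 xor 6d = f5
byte 3: (65 xor 00) xor 69 = 65 xor 69 = 0c
byte 4: (a9 xor 51) xor 6e = f8 xor 6e = 96
byte 5: (b7 xor a5) xor 20 = 12 xor 20 = 32
byte 6: (f5 xor 9d) xor 74 = 68 xor 74 = 1c
byte 7: (1e xor c8) xor 68 = d6 xor 68 = be

ad0af50c96321cbe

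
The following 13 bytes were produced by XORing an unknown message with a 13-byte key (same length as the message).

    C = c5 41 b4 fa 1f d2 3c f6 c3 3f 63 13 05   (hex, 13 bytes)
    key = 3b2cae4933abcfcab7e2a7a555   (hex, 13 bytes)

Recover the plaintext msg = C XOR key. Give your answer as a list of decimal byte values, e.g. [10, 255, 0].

[254, 109, 26, 179, 44, 121, 243, 60, 116, 221, 196, 182, 80]

byte 0: c5 ^ 3b = fe
byte 1: 41 ^ 2c = 6d
byte 2: b4 ^ ae = 1a
byte 3: fa ^ 49 = b3
byte 4: 1f ^ 33 = 2c
byte 5: d2 ^ ab = 79
byte 6: 3c ^ cf = f3
byte 7: f6 ^ ca = 3c
byte 8: c3 ^ b7 = 74
byte 9: 3f ^ e2 = dd
byte 10: 63 ^ a7 = c4
byte 11: 13 ^ a5 = b6
byte 12: 05 ^ 55 = 50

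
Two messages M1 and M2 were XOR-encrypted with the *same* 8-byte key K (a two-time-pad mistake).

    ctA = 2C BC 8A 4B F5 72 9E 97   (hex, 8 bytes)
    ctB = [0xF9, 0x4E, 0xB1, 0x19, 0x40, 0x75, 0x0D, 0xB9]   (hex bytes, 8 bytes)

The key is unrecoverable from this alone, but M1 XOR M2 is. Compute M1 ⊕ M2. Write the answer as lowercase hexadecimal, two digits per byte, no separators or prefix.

d5f23b52b507932e

ctA ⊕ ctB = (M1 ⊕ K) ⊕ (M2 ⊕ K) = M1 ⊕ M2 — the shared key cancels under XOR.
2c XOR f9 = d5
bc XOR 4e = f2
8a XOR b1 = 3b
4b XOR 19 = 52
f5 XOR 40 = b5
72 XOR 75 = 07
9e XOR 0d = 93
97 XOR b9 = 2e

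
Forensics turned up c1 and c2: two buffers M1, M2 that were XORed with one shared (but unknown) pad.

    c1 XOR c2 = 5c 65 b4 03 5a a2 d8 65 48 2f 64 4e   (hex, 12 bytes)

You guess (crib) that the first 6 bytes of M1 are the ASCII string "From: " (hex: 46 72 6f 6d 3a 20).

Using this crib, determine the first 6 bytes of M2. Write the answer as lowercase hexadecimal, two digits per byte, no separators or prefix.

1a17db6e6082

Since c1 ⊕ c2 = M1 ⊕ M2, XORing with the guessed M1 bytes yields the corresponding M2 bytes: M2 = (c1 ⊕ c2) ⊕ M1.
5c xor 46 = 1a
65 xor 72 = 17
b4 xor 6f = db
03 xor 6d = 6e
5a xor 3a = 60
a2 xor 20 = 82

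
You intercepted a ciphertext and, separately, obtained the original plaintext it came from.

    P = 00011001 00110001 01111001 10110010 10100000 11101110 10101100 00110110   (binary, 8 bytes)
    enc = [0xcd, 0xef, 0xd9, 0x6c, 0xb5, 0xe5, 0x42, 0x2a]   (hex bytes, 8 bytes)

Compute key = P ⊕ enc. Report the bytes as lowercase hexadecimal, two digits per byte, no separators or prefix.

Since enc = P ⊕ key, XORing both sides with P gives key = P ⊕ enc.
19 xor cd = d4
31 xor ef = de
79 xor d9 = a0
b2 xor 6c = de
a0 xor b5 = 15
ee xor e5 = 0b
ac xor 42 = ee
36 xor 2a = 1c

d4dea0de150bee1c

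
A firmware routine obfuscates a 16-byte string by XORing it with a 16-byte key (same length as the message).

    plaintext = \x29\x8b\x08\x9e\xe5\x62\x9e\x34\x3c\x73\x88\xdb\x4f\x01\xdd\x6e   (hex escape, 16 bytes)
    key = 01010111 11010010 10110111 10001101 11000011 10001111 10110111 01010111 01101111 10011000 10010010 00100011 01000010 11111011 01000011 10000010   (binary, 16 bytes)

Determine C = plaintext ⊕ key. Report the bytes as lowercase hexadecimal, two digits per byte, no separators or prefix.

7e59bf1326ed296353eb1af80dfa9eec

byte 0: 00101001 ⊕ 01010111 = 01111110
byte 1: 10001011 ⊕ 11010010 = 01011001
byte 2: 00001000 ⊕ 10110111 = 10111111
byte 3: 10011110 ⊕ 10001101 = 00010011
byte 4: 11100101 ⊕ 11000011 = 00100110
byte 5: 01100010 ⊕ 10001111 = 11101101
byte 6: 10011110 ⊕ 10110111 = 00101001
byte 7: 00110100 ⊕ 01010111 = 01100011
byte 8: 00111100 ⊕ 01101111 = 01010011
byte 9: 01110011 ⊕ 10011000 = 11101011
byte 10: 10001000 ⊕ 10010010 = 00011010
byte 11: 11011011 ⊕ 00100011 = 11111000
byte 12: 01001111 ⊕ 01000010 = 00001101
byte 13: 00000001 ⊕ 11111011 = 11111010
byte 14: 11011101 ⊕ 01000011 = 10011110
byte 15: 01101110 ⊕ 10000010 = 11101100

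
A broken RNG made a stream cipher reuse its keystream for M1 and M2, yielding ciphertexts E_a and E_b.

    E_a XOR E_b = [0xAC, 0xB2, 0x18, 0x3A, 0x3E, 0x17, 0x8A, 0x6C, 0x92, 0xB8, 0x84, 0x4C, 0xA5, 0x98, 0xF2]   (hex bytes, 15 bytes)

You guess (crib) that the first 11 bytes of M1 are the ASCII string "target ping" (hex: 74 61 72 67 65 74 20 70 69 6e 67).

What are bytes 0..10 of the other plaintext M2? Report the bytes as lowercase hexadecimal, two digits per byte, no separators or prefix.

d8d36a5d5b63aa1cfbd6e3

Since E_a ⊕ E_b = M1 ⊕ M2, XORing with the guessed M1 bytes yields the corresponding M2 bytes: M2 = (E_a ⊕ E_b) ⊕ M1.
10101100 XOR 01110100 = 11011000
10110010 XOR 01100001 = 11010011
00011000 XOR 01110010 = 01101010
00111010 XOR 01100111 = 01011101
00111110 XOR 01100101 = 01011011
00010111 XOR 01110100 = 01100011
10001010 XOR 00100000 = 10101010
01101100 XOR 01110000 = 00011100
10010010 XOR 01101001 = 11111011
10111000 XOR 01101110 = 11010110
10000100 XOR 01100111 = 11100011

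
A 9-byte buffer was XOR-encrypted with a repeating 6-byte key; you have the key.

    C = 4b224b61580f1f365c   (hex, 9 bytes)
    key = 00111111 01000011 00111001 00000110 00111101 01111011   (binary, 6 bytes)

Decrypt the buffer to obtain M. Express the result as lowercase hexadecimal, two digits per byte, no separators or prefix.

The 6-byte key repeats, so the effective keystream is 3f 43 39 06 3d 7b 3f 43 39.
byte 0: 4b ^ 3f = 74
byte 1: 22 ^ 43 = 61
byte 2: 4b ^ 39 = 72
byte 3: 61 ^ 06 = 67
byte 4: 58 ^ 3d = 65
byte 5: 0f ^ 7b = 74
byte 6: 1f ^ 3f = 20
byte 7: 36 ^ 43 = 75
byte 8: 5c ^ 39 = 65

746172676574207565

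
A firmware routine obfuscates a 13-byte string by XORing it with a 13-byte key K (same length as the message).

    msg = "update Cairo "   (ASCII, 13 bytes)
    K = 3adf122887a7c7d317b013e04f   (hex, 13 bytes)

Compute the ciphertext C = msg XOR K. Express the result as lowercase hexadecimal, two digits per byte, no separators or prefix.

XOR is its own inverse, so applying the key byte-wise gives the result directly.
75 ^ 3a = 4f
70 ^ df = af
64 ^ 12 = 76
61 ^ 28 = 49
74 ^ 87 = f3
65 ^ a7 = c2
20 ^ c7 = e7
43 ^ d3 = 90
61 ^ 17 = 76
69 ^ b0 = d9
72 ^ 13 = 61
6f ^ e0 = 8f
20 ^ 4f = 6f

4faf7649f3c2e79076d9618f6f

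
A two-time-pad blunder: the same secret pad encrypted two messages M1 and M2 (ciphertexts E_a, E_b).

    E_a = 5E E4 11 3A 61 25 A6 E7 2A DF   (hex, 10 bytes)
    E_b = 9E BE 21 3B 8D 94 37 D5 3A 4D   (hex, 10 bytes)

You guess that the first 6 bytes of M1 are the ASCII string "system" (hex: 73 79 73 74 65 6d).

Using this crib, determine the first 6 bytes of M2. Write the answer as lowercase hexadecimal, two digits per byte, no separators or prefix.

b323437589dc

First, E_a ⊕ E_b = (M1 ⊕ K) ⊕ (M2 ⊕ K) = M1 ⊕ M2, so the key drops out. Then M2 = (M1 ⊕ M2) ⊕ M1 over the first 6 bytes.
byte 0: (5e ⊕ 9e) ⊕ 73 = c0 ⊕ 73 = b3
byte 1: (e4 ⊕ be) ⊕ 79 = 5a ⊕ 79 = 23
byte 2: (11 ⊕ 21) ⊕ 73 = 30 ⊕ 73 = 43
byte 3: (3a ⊕ 3b) ⊕ 74 = 01 ⊕ 74 = 75
byte 4: (61 ⊕ 8d) ⊕ 65 = ec ⊕ 65 = 89
byte 5: (25 ⊕ 94) ⊕ 6d = b1 ⊕ 6d = dc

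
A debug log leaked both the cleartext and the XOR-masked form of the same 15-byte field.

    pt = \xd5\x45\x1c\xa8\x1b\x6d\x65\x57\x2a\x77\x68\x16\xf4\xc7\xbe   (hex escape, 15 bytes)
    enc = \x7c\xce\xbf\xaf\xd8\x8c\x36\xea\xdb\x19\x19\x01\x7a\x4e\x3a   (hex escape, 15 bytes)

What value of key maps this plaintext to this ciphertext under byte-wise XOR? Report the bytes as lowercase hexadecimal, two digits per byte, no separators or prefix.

Since enc = pt ⊕ key, XORing both sides with pt gives key = pt ⊕ enc.
d5 xor 7c = a9
45 xor ce = 8b
1c xor bf = a3
a8 xor af = 07
1b xor d8 = c3
6d xor 8c = e1
65 xor 36 = 53
57 xor ea = bd
2a xor db = f1
77 xor 19 = 6e
68 xor 19 = 71
16 xor 01 = 17
f4 xor 7a = 8e
c7 xor 4e = 89
be xor 3a = 84

a98ba307c3e153bdf16e71178e8984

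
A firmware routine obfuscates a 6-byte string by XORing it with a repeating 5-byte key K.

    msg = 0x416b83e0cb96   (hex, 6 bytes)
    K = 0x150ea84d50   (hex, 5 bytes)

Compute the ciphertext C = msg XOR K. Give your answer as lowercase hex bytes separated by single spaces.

54 65 2b ad 9b 83

The 5-byte key repeats, so the effective keystream is 15 0e a8 4d 50 15.
byte 0: 41 ⊕ 15 = 54
byte 1: 6b ⊕ 0e = 65
byte 2: 83 ⊕ a8 = 2b
byte 3: e0 ⊕ 4d = ad
byte 4: cb ⊕ 50 = 9b
byte 5: 96 ⊕ 15 = 83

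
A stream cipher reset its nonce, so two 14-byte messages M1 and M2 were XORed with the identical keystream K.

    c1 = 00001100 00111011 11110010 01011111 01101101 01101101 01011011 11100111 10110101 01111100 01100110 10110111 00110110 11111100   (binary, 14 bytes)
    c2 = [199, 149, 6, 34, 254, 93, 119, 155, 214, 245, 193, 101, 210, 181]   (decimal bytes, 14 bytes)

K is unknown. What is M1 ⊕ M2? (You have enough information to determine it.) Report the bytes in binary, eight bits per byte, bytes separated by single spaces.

c1 ⊕ c2 = (M1 ⊕ K) ⊕ (M2 ⊕ K) = M1 ⊕ M2 — the shared key cancels under XOR.
00001100 ⊕ 11000111 = 11001011
00111011 ⊕ 10010101 = 10101110
11110010 ⊕ 00000110 = 11110100
01011111 ⊕ 00100010 = 01111101
01101101 ⊕ 11111110 = 10010011
01101101 ⊕ 01011101 = 00110000
01011011 ⊕ 01110111 = 00101100
11100111 ⊕ 10011011 = 01111100
10110101 ⊕ 11010110 = 01100011
01111100 ⊕ 11110101 = 10001001
01100110 ⊕ 11000001 = 10100111
10110111 ⊕ 01100101 = 11010010
00110110 ⊕ 11010010 = 11100100
11111100 ⊕ 10110101 = 01001001

11001011 10101110 11110100 01111101 10010011 00110000 00101100 01111100 01100011 10001001 10100111 11010010 11100100 01001001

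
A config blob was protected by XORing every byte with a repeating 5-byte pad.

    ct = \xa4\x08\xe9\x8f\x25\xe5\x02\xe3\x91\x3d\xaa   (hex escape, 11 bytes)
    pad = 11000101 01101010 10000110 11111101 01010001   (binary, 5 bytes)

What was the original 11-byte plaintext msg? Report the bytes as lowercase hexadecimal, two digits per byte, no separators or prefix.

61626f72742068656c6c6f

The 5-byte key repeats, so the effective keystream is c5 6a 86 fd 51 c5 6a 86 fd 51 c5.
byte 0: a4 xor c5 = 61
byte 1: 08 xor 6a = 62
byte 2: e9 xor 86 = 6f
byte 3: 8f xor fd = 72
byte 4: 25 xor 51 = 74
byte 5: e5 xor c5 = 20
byte 6: 02 xor 6a = 68
byte 7: e3 xor 86 = 65
byte 8: 91 xor fd = 6c
byte 9: 3d xor 51 = 6c
byte 10: aa xor c5 = 6f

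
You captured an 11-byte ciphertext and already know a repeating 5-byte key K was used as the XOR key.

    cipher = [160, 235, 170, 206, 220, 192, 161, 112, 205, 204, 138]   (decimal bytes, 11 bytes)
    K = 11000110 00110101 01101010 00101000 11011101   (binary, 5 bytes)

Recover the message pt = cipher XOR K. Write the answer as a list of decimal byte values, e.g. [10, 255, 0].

The 5-byte key repeats, so the effective keystream is c6 35 6a 28 dd c6 35 6a 28 dd c6.
byte 0: a0 ^ c6 = 66
byte 1: eb ^ 35 = de
byte 2: aa ^ 6a = c0
byte 3: ce ^ 28 = e6
byte 4: dc ^ dd = 01
byte 5: c0 ^ c6 = 06
byte 6: a1 ^ 35 = 94
byte 7: 70 ^ 6a = 1a
byte 8: cd ^ 28 = e5
byte 9: cc ^ dd = 11
byte 10: 8a ^ c6 = 4c

[102, 222, 192, 230, 1, 6, 148, 26, 229, 17, 76]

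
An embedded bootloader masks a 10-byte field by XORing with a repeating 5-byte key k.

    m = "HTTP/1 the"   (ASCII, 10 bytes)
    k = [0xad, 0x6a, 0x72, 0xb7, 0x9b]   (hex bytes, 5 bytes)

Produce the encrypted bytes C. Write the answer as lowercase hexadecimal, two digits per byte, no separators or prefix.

The 5-byte key repeats, so the effective keystream is ad 6a 72 b7 9b ad 6a 72 b7 9b.
byte 0: 48 ^ ad = e5
byte 1: 54 ^ 6a = 3e
byte 2: 54 ^ 72 = 26
byte 3: 50 ^ b7 = e7
byte 4: 2f ^ 9b = b4
byte 5: 31 ^ ad = 9c
byte 6: 20 ^ 6a = 4a
byte 7: 74 ^ 72 = 06
byte 8: 68 ^ b7 = df
byte 9: 65 ^ 9b = fe

e53e26e7b49c4a06dffe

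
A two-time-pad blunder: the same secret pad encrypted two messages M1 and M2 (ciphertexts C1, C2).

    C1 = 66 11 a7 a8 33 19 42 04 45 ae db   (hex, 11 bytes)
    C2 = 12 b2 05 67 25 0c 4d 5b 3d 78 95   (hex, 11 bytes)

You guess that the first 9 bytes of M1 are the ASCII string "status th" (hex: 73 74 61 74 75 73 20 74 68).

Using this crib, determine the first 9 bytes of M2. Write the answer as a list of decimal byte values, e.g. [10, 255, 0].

[7, 215, 195, 187, 99, 102, 47, 43, 16]

First, C1 ⊕ C2 = (M1 ⊕ K) ⊕ (M2 ⊕ K) = M1 ⊕ M2, so the key drops out. Then M2 = (M1 ⊕ M2) ⊕ M1 over the first 9 bytes.
byte 0: (66 xor 12) xor 73 = 74 xor 73 = 07
byte 1: (11 xor b2) xor 74 = a3 xor 74 = d7
byte 2: (a7 xor 05) xor 61 = a2 xor 61 = c3
byte 3: (a8 xor 67) xor 74 = cf xor 74 = bb
byte 4: (33 xor 25) xor 75 = 16 xor 75 = 63
byte 5: (19 xor 0c) xor 73 = 15 xor 73 = 66
byte 6: (42 xor 4d) xor 20 = 0f xor 20 = 2f
byte 7: (04 xor 5b) xor 74 = 5f xor 74 = 2b
byte 8: (45 xor 3d) xor 68 = 78 xor 68 = 10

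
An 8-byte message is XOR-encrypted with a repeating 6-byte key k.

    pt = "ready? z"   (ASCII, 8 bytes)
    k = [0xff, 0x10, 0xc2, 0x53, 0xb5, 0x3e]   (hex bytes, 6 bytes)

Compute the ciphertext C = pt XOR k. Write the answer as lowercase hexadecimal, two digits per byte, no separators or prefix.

8d75a337cc01df6a

The 6-byte key repeats, so the effective keystream is ff 10 c2 53 b5 3e ff 10.
byte 0: 72 xor ff = 8d
byte 1: 65 xor 10 = 75
byte 2: 61 xor c2 = a3
byte 3: 64 xor 53 = 37
byte 4: 79 xor b5 = cc
byte 5: 3f xor 3e = 01
byte 6: 20 xor ff = df
byte 7: 7a xor 10 = 6a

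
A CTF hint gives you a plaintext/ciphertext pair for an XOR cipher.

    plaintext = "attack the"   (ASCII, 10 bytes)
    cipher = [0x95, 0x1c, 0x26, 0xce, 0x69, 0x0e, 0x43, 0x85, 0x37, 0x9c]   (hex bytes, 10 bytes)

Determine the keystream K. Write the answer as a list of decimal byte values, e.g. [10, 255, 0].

[244, 104, 82, 175, 10, 101, 99, 241, 95, 249]

Since cipher = plaintext ⊕ K, XORing both sides with plaintext gives K = plaintext ⊕ cipher.
61 xor 95 = f4
74 xor 1c = 68
74 xor 26 = 52
61 xor ce = af
63 xor 69 = 0a
6b xor 0e = 65
20 xor 43 = 63
74 xor 85 = f1
68 xor 37 = 5f
65 xor 9c = f9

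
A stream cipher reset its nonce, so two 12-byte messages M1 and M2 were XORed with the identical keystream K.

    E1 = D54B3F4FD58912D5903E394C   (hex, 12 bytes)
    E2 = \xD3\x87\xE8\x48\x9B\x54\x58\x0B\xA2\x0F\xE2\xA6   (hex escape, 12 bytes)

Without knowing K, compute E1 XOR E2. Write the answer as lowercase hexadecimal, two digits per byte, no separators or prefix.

06ccd7074edd4ade3231dbea

E1 ⊕ E2 = (M1 ⊕ K) ⊕ (M2 ⊕ K) = M1 ⊕ M2 — the shared key cancels under XOR.
d5 ^ d3 = 06
4b ^ 87 = cc
3f ^ e8 = d7
4f ^ 48 = 07
d5 ^ 9b = 4e
89 ^ 54 = dd
12 ^ 58 = 4a
d5 ^ 0b = de
90 ^ a2 = 32
3e ^ 0f = 31
39 ^ e2 = db
4c ^ a6 = ea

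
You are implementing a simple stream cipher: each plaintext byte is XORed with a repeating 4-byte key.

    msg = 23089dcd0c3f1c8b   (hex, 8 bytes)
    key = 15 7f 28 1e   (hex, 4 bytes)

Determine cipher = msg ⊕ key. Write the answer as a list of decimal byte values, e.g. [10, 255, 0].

The 4-byte key repeats, so the effective keystream is 15 7f 28 1e 15 7f 28 1e.
byte 0: 23 ⊕ 15 = 36
byte 1: 08 ⊕ 7f = 77
byte 2: 9d ⊕ 28 = b5
byte 3: cd ⊕ 1e = d3
byte 4: 0c ⊕ 15 = 19
byte 5: 3f ⊕ 7f = 40
byte 6: 1c ⊕ 28 = 34
byte 7: 8b ⊕ 1e = 95

[54, 119, 181, 211, 25, 64, 52, 149]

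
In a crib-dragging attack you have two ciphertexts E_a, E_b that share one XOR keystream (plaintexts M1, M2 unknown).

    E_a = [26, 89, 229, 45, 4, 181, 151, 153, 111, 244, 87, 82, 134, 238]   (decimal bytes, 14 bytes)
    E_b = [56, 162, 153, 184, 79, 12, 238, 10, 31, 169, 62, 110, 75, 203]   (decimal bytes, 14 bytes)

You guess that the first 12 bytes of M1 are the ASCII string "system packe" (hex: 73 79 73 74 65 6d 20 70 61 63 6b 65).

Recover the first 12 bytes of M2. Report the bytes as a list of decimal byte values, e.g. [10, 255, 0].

First, E_a ⊕ E_b = (M1 ⊕ K) ⊕ (M2 ⊕ K) = M1 ⊕ M2, so the key drops out. Then M2 = (M1 ⊕ M2) ⊕ M1 over the first 12 bytes.
byte 0: (1a ⊕ 38) ⊕ 73 = 22 ⊕ 73 = 51
byte 1: (59 ⊕ a2) ⊕ 79 = fb ⊕ 79 = 82
byte 2: (e5 ⊕ 99) ⊕ 73 = 7c ⊕ 73 = 0f
byte 3: (2d ⊕ b8) ⊕ 74 = 95 ⊕ 74 = e1
byte 4: (04 ⊕ 4f) ⊕ 65 = 4b ⊕ 65 = 2e
byte 5: (b5 ⊕ 0c) ⊕ 6d = b9 ⊕ 6d = d4
byte 6: (97 ⊕ ee) ⊕ 20 = 79 ⊕ 20 = 59
byte 7: (99 ⊕ 0a) ⊕ 70 = 93 ⊕ 70 = e3
byte 8: (6f ⊕ 1f) ⊕ 61 = 70 ⊕ 61 = 11
byte 9: (f4 ⊕ a9) ⊕ 63 = 5d ⊕ 63 = 3e
byte 10: (57 ⊕ 3e) ⊕ 6b = 69 ⊕ 6b = 02
byte 11: (52 ⊕ 6e) ⊕ 65 = 3c ⊕ 65 = 59

[81, 130, 15, 225, 46, 212, 89, 227, 17, 62, 2, 89]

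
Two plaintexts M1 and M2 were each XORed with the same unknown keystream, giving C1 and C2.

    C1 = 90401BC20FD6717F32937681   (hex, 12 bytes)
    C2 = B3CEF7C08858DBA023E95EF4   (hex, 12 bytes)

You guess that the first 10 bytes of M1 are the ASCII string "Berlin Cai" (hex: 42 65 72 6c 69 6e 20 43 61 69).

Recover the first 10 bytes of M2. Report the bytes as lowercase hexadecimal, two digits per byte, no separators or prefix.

First, C1 ⊕ C2 = (M1 ⊕ K) ⊕ (M2 ⊕ K) = M1 ⊕ M2, so the key drops out. Then M2 = (M1 ⊕ M2) ⊕ M1 over the first 10 bytes.
byte 0: (90 ⊕ b3) ⊕ 42 = 23 ⊕ 42 = 61
byte 1: (40 ⊕ ce) ⊕ 65 = 8e ⊕ 65 = eb
byte 2: (1b ⊕ f7) ⊕ 72 = ec ⊕ 72 = 9e
byte 3: (c2 ⊕ c0) ⊕ 6c = 02 ⊕ 6c = 6e
byte 4: (0f ⊕ 88) ⊕ 69 = 87 ⊕ 69 = ee
byte 5: (d6 ⊕ 58) ⊕ 6e = 8e ⊕ 6e = e0
byte 6: (71 ⊕ db) ⊕ 20 = aa ⊕ 20 = 8a
byte 7: (7f ⊕ a0) ⊕ 43 = df ⊕ 43 = 9c
byte 8: (32 ⊕ 23) ⊕ 61 = 11 ⊕ 61 = 70
byte 9: (93 ⊕ e9) ⊕ 69 = 7a ⊕ 69 = 13

61eb9e6eeee08a9c7013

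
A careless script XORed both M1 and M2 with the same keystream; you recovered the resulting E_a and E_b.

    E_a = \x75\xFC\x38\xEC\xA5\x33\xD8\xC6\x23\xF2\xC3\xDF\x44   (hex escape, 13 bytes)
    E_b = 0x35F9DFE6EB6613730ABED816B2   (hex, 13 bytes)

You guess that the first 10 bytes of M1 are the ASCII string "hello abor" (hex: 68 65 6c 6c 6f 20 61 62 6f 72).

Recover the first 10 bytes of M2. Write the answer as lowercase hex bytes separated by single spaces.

28 60 8b 66 21 75 aa d7 46 3e

First, E_a ⊕ E_b = (M1 ⊕ K) ⊕ (M2 ⊕ K) = M1 ⊕ M2, so the key drops out. Then M2 = (M1 ⊕ M2) ⊕ M1 over the first 10 bytes.
byte 0: (75 xor 35) xor 68 = 40 xor 68 = 28
byte 1: (fc xor f9) xor 65 = 05 xor 65 = 60
byte 2: (38 xor df) xor 6c = e7 xor 6c = 8b
byte 3: (ec xor e6) xor 6c = 0a xor 6c = 66
byte 4: (a5 xor eb) xor 6f = 4e xor 6f = 21
byte 5: (33 xor 66) xor 20 = 55 xor 20 = 75
byte 6: (d8 xor 13) xor 61 = cb xor 61 = aa
byte 7: (c6 xor 73) xor 62 = b5 xor 62 = d7
byte 8: (23 xor 0a) xor 6f = 29 xor 6f = 46
byte 9: (f2 xor be) xor 72 = 4c xor 72 = 3e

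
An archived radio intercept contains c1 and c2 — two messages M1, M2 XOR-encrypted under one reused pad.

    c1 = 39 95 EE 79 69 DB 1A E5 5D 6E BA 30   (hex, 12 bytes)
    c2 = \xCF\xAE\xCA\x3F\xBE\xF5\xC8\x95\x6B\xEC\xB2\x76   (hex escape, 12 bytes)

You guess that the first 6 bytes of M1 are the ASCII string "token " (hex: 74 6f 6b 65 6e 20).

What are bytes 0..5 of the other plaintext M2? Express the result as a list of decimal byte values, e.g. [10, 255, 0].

[130, 84, 79, 35, 185, 14]

First, c1 ⊕ c2 = (M1 ⊕ K) ⊕ (M2 ⊕ K) = M1 ⊕ M2, so the key drops out. Then M2 = (M1 ⊕ M2) ⊕ M1 over the first 6 bytes.
byte 0: (39 ^ cf) ^ 74 = f6 ^ 74 = 82
byte 1: (95 ^ ae) ^ 6f = 3b ^ 6f = 54
byte 2: (ee ^ ca) ^ 6b = 24 ^ 6b = 4f
byte 3: (79 ^ 3f) ^ 65 = 46 ^ 65 = 23
byte 4: (69 ^ be) ^ 6e = d7 ^ 6e = b9
byte 5: (db ^ f5) ^ 20 = 2e ^ 20 = 0e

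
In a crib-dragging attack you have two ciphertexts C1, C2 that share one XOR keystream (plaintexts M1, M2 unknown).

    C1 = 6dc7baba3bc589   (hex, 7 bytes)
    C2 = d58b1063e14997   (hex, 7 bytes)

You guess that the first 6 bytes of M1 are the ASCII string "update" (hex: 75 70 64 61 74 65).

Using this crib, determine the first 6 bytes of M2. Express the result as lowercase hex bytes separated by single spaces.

First, C1 ⊕ C2 = (M1 ⊕ K) ⊕ (M2 ⊕ K) = M1 ⊕ M2, so the key drops out. Then M2 = (M1 ⊕ M2) ⊕ M1 over the first 6 bytes.
byte 0: (6d ⊕ d5) ⊕ 75 = b8 ⊕ 75 = cd
byte 1: (c7 ⊕ 8b) ⊕ 70 = 4c ⊕ 70 = 3c
byte 2: (ba ⊕ 10) ⊕ 64 = aa ⊕ 64 = ce
byte 3: (ba ⊕ 63) ⊕ 61 = d9 ⊕ 61 = b8
byte 4: (3b ⊕ e1) ⊕ 74 = da ⊕ 74 = ae
byte 5: (c5 ⊕ 49) ⊕ 65 = 8c ⊕ 65 = e9

cd 3c ce b8 ae e9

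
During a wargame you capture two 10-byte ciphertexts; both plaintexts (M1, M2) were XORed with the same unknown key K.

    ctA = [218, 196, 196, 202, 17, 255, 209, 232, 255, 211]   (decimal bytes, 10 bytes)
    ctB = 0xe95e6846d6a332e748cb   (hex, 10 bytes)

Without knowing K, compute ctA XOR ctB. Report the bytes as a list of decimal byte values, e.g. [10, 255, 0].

[51, 154, 172, 140, 199, 92, 227, 15, 183, 24]

ctA ⊕ ctB = (M1 ⊕ K) ⊕ (M2 ⊕ K) = M1 ⊕ M2 — the shared key cancels under XOR.
da ^ e9 = 33
c4 ^ 5e = 9a
c4 ^ 68 = ac
ca ^ 46 = 8c
11 ^ d6 = c7
ff ^ a3 = 5c
d1 ^ 32 = e3
e8 ^ e7 = 0f
ff ^ 48 = b7
d3 ^ cb = 18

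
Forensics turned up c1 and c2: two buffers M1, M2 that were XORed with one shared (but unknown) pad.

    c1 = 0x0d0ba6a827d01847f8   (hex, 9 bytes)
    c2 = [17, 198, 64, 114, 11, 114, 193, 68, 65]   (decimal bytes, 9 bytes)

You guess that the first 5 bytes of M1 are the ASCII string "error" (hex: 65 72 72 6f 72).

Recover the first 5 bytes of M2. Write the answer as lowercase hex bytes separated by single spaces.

First, c1 ⊕ c2 = (M1 ⊕ K) ⊕ (M2 ⊕ K) = M1 ⊕ M2, so the key drops out. Then M2 = (M1 ⊕ M2) ⊕ M1 over the first 5 bytes.
byte 0: (0d xor 11) xor 65 = 1c xor 65 = 79
byte 1: (0b xor c6) xor 72 = cd xor 72 = bf
byte 2: (a6 xor 40) xor 72 = e6 xor 72 = 94
byte 3: (a8 xor 72) xor 6f = da xor 6f = b5
byte 4: (27 xor 0b) xor 72 = 2c xor 72 = 5e

79 bf 94 b5 5e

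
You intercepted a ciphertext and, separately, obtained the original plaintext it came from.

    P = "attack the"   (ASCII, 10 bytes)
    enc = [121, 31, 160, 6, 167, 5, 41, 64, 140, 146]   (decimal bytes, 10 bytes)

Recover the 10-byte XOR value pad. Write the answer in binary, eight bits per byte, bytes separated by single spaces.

Since enc = P ⊕ pad, XORing both sides with P gives pad = P ⊕ enc.
byte 0: 61 XOR 79 = 18
byte 1: 74 XOR 1f = 6b
byte 2: 74 XOR a0 = d4
byte 3: 61 XOR 06 = 67
byte 4: 63 XOR a7 = c4
byte 5: 6b XOR 05 = 6e
byte 6: 20 XOR 29 = 09
byte 7: 74 XOR 40 = 34
byte 8: 68 XOR 8c = e4
byte 9: 65 XOR 92 = f7

00011000 01101011 11010100 01100111 11000100 01101110 00001001 00110100 11100100 11110111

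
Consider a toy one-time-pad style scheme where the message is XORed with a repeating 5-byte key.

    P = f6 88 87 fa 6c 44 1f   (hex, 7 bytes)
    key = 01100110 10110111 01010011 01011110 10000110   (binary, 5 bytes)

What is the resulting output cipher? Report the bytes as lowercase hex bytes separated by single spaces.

90 3f d4 a4 ea 22 a8

The 5-byte key repeats, so the effective keystream is 66 b7 53 5e 86 66 b7.
byte 0: 246 XOR 102 = 144
byte 1: 136 XOR 183 =  63
byte 2: 135 XOR  83 = 212
byte 3: 250 XOR  94 = 164
byte 4: 108 XOR 134 = 234
byte 5:  68 XOR 102 =  34
byte 6:  31 XOR 183 = 168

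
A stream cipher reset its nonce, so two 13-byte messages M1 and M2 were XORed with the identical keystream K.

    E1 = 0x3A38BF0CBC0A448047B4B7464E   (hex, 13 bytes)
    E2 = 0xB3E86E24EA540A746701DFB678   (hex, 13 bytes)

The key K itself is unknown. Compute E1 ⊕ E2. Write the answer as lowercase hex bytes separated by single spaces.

89 d0 d1 28 56 5e 4e f4 20 b5 68 f0 36

E1 ⊕ E2 = (M1 ⊕ K) ⊕ (M2 ⊕ K) = M1 ⊕ M2 — the shared key cancels under XOR.
byte 0: 00111010 xor 10110011 = 10001001
byte 1: 00111000 xor 11101000 = 11010000
byte 2: 10111111 xor 01101110 = 11010001
byte 3: 00001100 xor 00100100 = 00101000
byte 4: 10111100 xor 11101010 = 01010110
byte 5: 00001010 xor 01010100 = 01011110
byte 6: 01000100 xor 00001010 = 01001110
byte 7: 10000000 xor 01110100 = 11110100
byte 8: 01000111 xor 01100111 = 00100000
byte 9: 10110100 xor 00000001 = 10110101
byte 10: 10110111 xor 11011111 = 01101000
byte 11: 01000110 xor 10110110 = 11110000
byte 12: 01001110 xor 01111000 = 00110110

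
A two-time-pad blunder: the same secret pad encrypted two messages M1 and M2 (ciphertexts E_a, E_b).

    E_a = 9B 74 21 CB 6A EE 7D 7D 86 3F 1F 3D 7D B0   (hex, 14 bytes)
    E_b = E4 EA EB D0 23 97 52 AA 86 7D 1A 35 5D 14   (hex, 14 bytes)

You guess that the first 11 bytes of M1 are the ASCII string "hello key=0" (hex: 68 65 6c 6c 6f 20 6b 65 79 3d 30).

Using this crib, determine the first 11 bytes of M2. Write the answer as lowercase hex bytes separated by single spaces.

17 fb a6 77 26 59 44 b2 79 7f 35

First, E_a ⊕ E_b = (M1 ⊕ K) ⊕ (M2 ⊕ K) = M1 ⊕ M2, so the key drops out. Then M2 = (M1 ⊕ M2) ⊕ M1 over the first 11 bytes.
byte 0: (9b ⊕ e4) ⊕ 68 = 7f ⊕ 68 = 17
byte 1: (74 ⊕ ea) ⊕ 65 = 9e ⊕ 65 = fb
byte 2: (21 ⊕ eb) ⊕ 6c = ca ⊕ 6c = a6
byte 3: (cb ⊕ d0) ⊕ 6c = 1b ⊕ 6c = 77
byte 4: (6a ⊕ 23) ⊕ 6f = 49 ⊕ 6f = 26
byte 5: (ee ⊕ 97) ⊕ 20 = 79 ⊕ 20 = 59
byte 6: (7d ⊕ 52) ⊕ 6b = 2f ⊕ 6b = 44
byte 7: (7d ⊕ aa) ⊕ 65 = d7 ⊕ 65 = b2
byte 8: (86 ⊕ 86) ⊕ 79 = 00 ⊕ 79 = 79
byte 9: (3f ⊕ 7d) ⊕ 3d = 42 ⊕ 3d = 7f
byte 10: (1f ⊕ 1a) ⊕ 30 = 05 ⊕ 30 = 35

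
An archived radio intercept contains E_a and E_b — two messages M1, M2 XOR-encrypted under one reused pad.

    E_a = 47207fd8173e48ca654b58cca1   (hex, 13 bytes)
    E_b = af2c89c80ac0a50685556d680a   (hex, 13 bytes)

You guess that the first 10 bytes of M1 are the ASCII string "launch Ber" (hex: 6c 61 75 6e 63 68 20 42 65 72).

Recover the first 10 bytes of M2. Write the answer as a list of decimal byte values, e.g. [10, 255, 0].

First, E_a ⊕ E_b = (M1 ⊕ K) ⊕ (M2 ⊕ K) = M1 ⊕ M2, so the key drops out. Then M2 = (M1 ⊕ M2) ⊕ M1 over the first 10 bytes.
byte 0: (47 ^ af) ^ 6c = e8 ^ 6c = 84
byte 1: (20 ^ 2c) ^ 61 = 0c ^ 61 = 6d
byte 2: (7f ^ 89) ^ 75 = f6 ^ 75 = 83
byte 3: (d8 ^ c8) ^ 6e = 10 ^ 6e = 7e
byte 4: (17 ^ 0a) ^ 63 = 1d ^ 63 = 7e
byte 5: (3e ^ c0) ^ 68 = fe ^ 68 = 96
byte 6: (48 ^ a5) ^ 20 = ed ^ 20 = cd
byte 7: (ca ^ 06) ^ 42 = cc ^ 42 = 8e
byte 8: (65 ^ 85) ^ 65 = e0 ^ 65 = 85
byte 9: (4b ^ 55) ^ 72 = 1e ^ 72 = 6c

[132, 109, 131, 126, 126, 150, 205, 142, 133, 108]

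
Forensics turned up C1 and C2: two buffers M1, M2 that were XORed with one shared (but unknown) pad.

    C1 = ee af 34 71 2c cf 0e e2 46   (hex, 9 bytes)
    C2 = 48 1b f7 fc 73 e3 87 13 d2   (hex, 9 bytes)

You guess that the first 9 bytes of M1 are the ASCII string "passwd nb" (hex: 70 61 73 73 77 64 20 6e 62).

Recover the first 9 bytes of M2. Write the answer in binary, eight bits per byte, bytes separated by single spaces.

11010110 11010101 10110000 11111110 00101000 01001000 10101001 10011111 11110110

First, C1 ⊕ C2 = (M1 ⊕ K) ⊕ (M2 ⊕ K) = M1 ⊕ M2, so the key drops out. Then M2 = (M1 ⊕ M2) ⊕ M1 over the first 9 bytes.
byte 0: (ee XOR 48) XOR 70 = a6 XOR 70 = d6
byte 1: (af XOR 1b) XOR 61 = b4 XOR 61 = d5
byte 2: (34 XOR f7) XOR 73 = c3 XOR 73 = b0
byte 3: (71 XOR fc) XOR 73 = 8d XOR 73 = fe
byte 4: (2c XOR 73) XOR 77 = 5f XOR 77 = 28
byte 5: (cf XOR e3) XOR 64 = 2c XOR 64 = 48
byte 6: (0e XOR 87) XOR 20 = 89 XOR 20 = a9
byte 7: (e2 XOR 13) XOR 6e = f1 XOR 6e = 9f
byte 8: (46 XOR d2) XOR 62 = 94 XOR 62 = f6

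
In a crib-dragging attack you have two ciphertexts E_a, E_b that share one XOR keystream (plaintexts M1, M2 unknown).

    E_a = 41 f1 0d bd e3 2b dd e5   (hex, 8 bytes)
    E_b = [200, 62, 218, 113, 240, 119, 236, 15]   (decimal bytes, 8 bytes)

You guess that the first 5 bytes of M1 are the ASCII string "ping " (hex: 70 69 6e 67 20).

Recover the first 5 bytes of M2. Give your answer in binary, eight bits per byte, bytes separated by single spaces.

11111001 10100110 10111001 10101011 00110011

First, E_a ⊕ E_b = (M1 ⊕ K) ⊕ (M2 ⊕ K) = M1 ⊕ M2, so the key drops out. Then M2 = (M1 ⊕ M2) ⊕ M1 over the first 5 bytes.
byte 0: (41 ^ c8) ^ 70 = 89 ^ 70 = f9
byte 1: (f1 ^ 3e) ^ 69 = cf ^ 69 = a6
byte 2: (0d ^ da) ^ 6e = d7 ^ 6e = b9
byte 3: (bd ^ 71) ^ 67 = cc ^ 67 = ab
byte 4: (e3 ^ f0) ^ 20 = 13 ^ 20 = 33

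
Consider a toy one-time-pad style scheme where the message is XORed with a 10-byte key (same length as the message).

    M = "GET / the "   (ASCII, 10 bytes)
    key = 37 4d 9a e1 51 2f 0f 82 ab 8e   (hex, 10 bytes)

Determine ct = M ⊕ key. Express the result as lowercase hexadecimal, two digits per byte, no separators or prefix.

XOR is its own inverse, so applying the key byte-wise gives the result directly.
 71 XOR  55 = 112
 69 XOR  77 =   8
 84 XOR 154 = 206
 32 XOR 225 = 193
 47 XOR  81 = 126
 32 XOR  47 =  15
116 XOR  15 = 123
104 XOR 130 = 234
101 XOR 171 = 206
 32 XOR 142 = 174

7008cec17e0f7beaceae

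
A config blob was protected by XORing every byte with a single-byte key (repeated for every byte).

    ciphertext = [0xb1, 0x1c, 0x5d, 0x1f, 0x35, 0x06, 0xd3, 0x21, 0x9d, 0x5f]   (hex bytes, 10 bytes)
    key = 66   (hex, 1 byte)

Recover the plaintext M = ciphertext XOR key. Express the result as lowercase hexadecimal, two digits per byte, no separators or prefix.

The 1-byte key repeats, so the effective keystream is 66 66 66 66 66 66 66 66 66 66.
byte 0: 177 XOR 102 = 215
byte 1:  28 XOR 102 = 122
byte 2:  93 XOR 102 =  59
byte 3:  31 XOR 102 = 121
byte 4:  53 XOR 102 =  83
byte 5:   6 XOR 102 =  96
byte 6: 211 XOR 102 = 181
byte 7:  33 XOR 102 =  71
byte 8: 157 XOR 102 = 251
byte 9:  95 XOR 102 =  57

d77a3b795360b547fb39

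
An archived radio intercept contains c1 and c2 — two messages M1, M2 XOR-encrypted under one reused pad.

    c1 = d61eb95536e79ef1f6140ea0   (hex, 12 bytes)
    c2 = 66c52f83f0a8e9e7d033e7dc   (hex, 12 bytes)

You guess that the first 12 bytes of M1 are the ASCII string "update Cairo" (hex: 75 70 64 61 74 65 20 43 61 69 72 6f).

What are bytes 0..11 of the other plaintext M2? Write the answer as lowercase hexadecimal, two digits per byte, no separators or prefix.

c5abf2b7b22a5755474e9b13

First, c1 ⊕ c2 = (M1 ⊕ K) ⊕ (M2 ⊕ K) = M1 ⊕ M2, so the key drops out. Then M2 = (M1 ⊕ M2) ⊕ M1 over the first 12 bytes.
byte 0: (d6 ⊕ 66) ⊕ 75 = b0 ⊕ 75 = c5
byte 1: (1e ⊕ c5) ⊕ 70 = db ⊕ 70 = ab
byte 2: (b9 ⊕ 2f) ⊕ 64 = 96 ⊕ 64 = f2
byte 3: (55 ⊕ 83) ⊕ 61 = d6 ⊕ 61 = b7
byte 4: (36 ⊕ f0) ⊕ 74 = c6 ⊕ 74 = b2
byte 5: (e7 ⊕ a8) ⊕ 65 = 4f ⊕ 65 = 2a
byte 6: (9e ⊕ e9) ⊕ 20 = 77 ⊕ 20 = 57
byte 7: (f1 ⊕ e7) ⊕ 43 = 16 ⊕ 43 = 55
byte 8: (f6 ⊕ d0) ⊕ 61 = 26 ⊕ 61 = 47
byte 9: (14 ⊕ 33) ⊕ 69 = 27 ⊕ 69 = 4e
byte 10: (0e ⊕ e7) ⊕ 72 = e9 ⊕ 72 = 9b
byte 11: (a0 ⊕ dc) ⊕ 6f = 7c ⊕ 6f = 13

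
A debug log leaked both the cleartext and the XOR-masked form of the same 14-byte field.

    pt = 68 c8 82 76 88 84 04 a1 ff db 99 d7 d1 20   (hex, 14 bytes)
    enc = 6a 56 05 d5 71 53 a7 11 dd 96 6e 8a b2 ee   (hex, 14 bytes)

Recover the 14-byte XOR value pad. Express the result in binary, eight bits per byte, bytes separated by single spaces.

Since enc = pt ⊕ pad, XORing both sides with pt gives pad = pt ⊕ enc.
68 xor 6a = 02
c8 xor 56 = 9e
82 xor 05 = 87
76 xor d5 = a3
88 xor 71 = f9
84 xor 53 = d7
04 xor a7 = a3
a1 xor 11 = b0
ff xor dd = 22
db xor 96 = 4d
99 xor 6e = f7
d7 xor 8a = 5d
d1 xor b2 = 63
20 xor ee = ce

00000010 10011110 10000111 10100011 11111001 11010111 10100011 10110000 00100010 01001101 11110111 01011101 01100011 11001110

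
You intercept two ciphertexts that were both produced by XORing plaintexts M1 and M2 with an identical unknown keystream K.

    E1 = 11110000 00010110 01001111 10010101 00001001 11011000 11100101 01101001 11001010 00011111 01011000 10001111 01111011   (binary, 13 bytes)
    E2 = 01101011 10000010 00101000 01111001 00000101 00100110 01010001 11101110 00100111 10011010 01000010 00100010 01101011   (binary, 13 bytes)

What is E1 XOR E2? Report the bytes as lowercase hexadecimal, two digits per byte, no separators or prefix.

E1 ⊕ E2 = (M1 ⊕ K) ⊕ (M2 ⊕ K) = M1 ⊕ M2 — the shared key cancels under XOR.
f0 ^ 6b = 9b
16 ^ 82 = 94
4f ^ 28 = 67
95 ^ 79 = ec
09 ^ 05 = 0c
d8 ^ 26 = fe
e5 ^ 51 = b4
69 ^ ee = 87
ca ^ 27 = ed
1f ^ 9a = 85
58 ^ 42 = 1a
8f ^ 22 = ad
7b ^ 6b = 10

9b9467ec0cfeb487ed851aad10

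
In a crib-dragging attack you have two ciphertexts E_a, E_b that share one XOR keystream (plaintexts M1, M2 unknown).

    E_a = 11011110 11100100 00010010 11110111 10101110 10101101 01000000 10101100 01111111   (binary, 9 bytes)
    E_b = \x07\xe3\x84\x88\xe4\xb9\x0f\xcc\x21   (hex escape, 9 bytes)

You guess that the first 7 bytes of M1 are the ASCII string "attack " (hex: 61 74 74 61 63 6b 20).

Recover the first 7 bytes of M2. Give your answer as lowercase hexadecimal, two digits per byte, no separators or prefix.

First, E_a ⊕ E_b = (M1 ⊕ K) ⊕ (M2 ⊕ K) = M1 ⊕ M2, so the key drops out. Then M2 = (M1 ⊕ M2) ⊕ M1 over the first 7 bytes.
byte 0: (de xor 07) xor 61 = d9 xor 61 = b8
byte 1: (e4 xor e3) xor 74 = 07 xor 74 = 73
byte 2: (12 xor 84) xor 74 = 96 xor 74 = e2
byte 3: (f7 xor 88) xor 61 = 7f xor 61 = 1e
byte 4: (ae xor e4) xor 63 = 4a xor 63 = 29
byte 5: (ad xor b9) xor 6b = 14 xor 6b = 7f
byte 6: (40 xor 0f) xor 20 = 4f xor 20 = 6f

b873e21e297f6f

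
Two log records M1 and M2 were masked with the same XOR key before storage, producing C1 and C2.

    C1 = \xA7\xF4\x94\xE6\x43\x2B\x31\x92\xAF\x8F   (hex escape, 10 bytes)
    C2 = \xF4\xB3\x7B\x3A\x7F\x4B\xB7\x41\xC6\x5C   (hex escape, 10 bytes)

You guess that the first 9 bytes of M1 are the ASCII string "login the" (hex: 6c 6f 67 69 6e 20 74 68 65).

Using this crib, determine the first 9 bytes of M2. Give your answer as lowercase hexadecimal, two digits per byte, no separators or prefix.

First, C1 ⊕ C2 = (M1 ⊕ K) ⊕ (M2 ⊕ K) = M1 ⊕ M2, so the key drops out. Then M2 = (M1 ⊕ M2) ⊕ M1 over the first 9 bytes.
byte 0: (a7 ⊕ f4) ⊕ 6c = 53 ⊕ 6c = 3f
byte 1: (f4 ⊕ b3) ⊕ 6f = 47 ⊕ 6f = 28
byte 2: (94 ⊕ 7b) ⊕ 67 = ef ⊕ 67 = 88
byte 3: (e6 ⊕ 3a) ⊕ 69 = dc ⊕ 69 = b5
byte 4: (43 ⊕ 7f) ⊕ 6e = 3c ⊕ 6e = 52
byte 5: (2b ⊕ 4b) ⊕ 20 = 60 ⊕ 20 = 40
byte 6: (31 ⊕ b7) ⊕ 74 = 86 ⊕ 74 = f2
byte 7: (92 ⊕ 41) ⊕ 68 = d3 ⊕ 68 = bb
byte 8: (af ⊕ c6) ⊕ 65 = 69 ⊕ 65 = 0c

3f2888b55240f2bb0c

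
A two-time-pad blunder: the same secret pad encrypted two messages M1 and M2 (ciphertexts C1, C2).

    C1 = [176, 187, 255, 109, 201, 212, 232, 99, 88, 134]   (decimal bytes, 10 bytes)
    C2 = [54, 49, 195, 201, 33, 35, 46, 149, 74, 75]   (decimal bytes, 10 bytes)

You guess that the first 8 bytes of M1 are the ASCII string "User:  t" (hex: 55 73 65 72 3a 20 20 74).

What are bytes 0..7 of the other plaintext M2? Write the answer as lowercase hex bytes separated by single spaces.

d3 f9 59 d6 d2 d7 e6 82

First, C1 ⊕ C2 = (M1 ⊕ K) ⊕ (M2 ⊕ K) = M1 ⊕ M2, so the key drops out. Then M2 = (M1 ⊕ M2) ⊕ M1 over the first 8 bytes.
byte 0: (b0 xor 36) xor 55 = 86 xor 55 = d3
byte 1: (bb xor 31) xor 73 = 8a xor 73 = f9
byte 2: (ff xor c3) xor 65 = 3c xor 65 = 59
byte 3: (6d xor c9) xor 72 = a4 xor 72 = d6
byte 4: (c9 xor 21) xor 3a = e8 xor 3a = d2
byte 5: (d4 xor 23) xor 20 = f7 xor 20 = d7
byte 6: (e8 xor 2e) xor 20 = c6 xor 20 = e6
byte 7: (63 xor 95) xor 74 = f6 xor 74 = 82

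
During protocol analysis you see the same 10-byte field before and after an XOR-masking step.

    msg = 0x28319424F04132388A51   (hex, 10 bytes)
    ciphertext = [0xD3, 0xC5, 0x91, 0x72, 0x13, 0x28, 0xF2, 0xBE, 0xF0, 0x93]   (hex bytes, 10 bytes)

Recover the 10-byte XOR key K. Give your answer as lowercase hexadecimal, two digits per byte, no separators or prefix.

Since ciphertext = msg ⊕ K, XORing both sides with msg gives K = msg ⊕ ciphertext.
 40 XOR 211 = 251
 49 XOR 197 = 244
148 XOR 145 =   5
 36 XOR 114 =  86
240 XOR  19 = 227
 65 XOR  40 = 105
 50 XOR 242 = 192
 56 XOR 190 = 134
138 XOR 240 = 122
 81 XOR 147 = 194

fbf40556e369c0867ac2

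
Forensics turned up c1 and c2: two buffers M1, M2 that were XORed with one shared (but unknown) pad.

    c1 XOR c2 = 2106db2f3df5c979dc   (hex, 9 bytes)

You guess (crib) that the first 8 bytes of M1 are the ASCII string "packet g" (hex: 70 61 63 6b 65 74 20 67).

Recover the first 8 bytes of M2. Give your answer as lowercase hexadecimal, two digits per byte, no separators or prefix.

Since c1 ⊕ c2 = M1 ⊕ M2, XORing with the guessed M1 bytes yields the corresponding M2 bytes: M2 = (c1 ⊕ c2) ⊕ M1.
21 xor 70 = 51
06 xor 61 = 67
db xor 63 = b8
2f xor 6b = 44
3d xor 65 = 58
f5 xor 74 = 81
c9 xor 20 = e9
79 xor 67 = 1e

5167b8445881e91e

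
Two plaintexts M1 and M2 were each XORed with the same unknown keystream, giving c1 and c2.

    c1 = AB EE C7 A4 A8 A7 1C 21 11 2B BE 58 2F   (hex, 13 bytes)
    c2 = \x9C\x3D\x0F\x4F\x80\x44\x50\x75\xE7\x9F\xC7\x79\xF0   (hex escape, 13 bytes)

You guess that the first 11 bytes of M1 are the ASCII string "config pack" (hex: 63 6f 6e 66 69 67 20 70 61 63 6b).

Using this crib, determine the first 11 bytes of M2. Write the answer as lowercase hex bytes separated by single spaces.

54 bc a6 8d 41 84 6c 24 97 d7 12

First, c1 ⊕ c2 = (M1 ⊕ K) ⊕ (M2 ⊕ K) = M1 ⊕ M2, so the key drops out. Then M2 = (M1 ⊕ M2) ⊕ M1 over the first 11 bytes.
byte 0: (ab ^ 9c) ^ 63 = 37 ^ 63 = 54
byte 1: (ee ^ 3d) ^ 6f = d3 ^ 6f = bc
byte 2: (c7 ^ 0f) ^ 6e = c8 ^ 6e = a6
byte 3: (a4 ^ 4f) ^ 66 = eb ^ 66 = 8d
byte 4: (a8 ^ 80) ^ 69 = 28 ^ 69 = 41
byte 5: (a7 ^ 44) ^ 67 = e3 ^ 67 = 84
byte 6: (1c ^ 50) ^ 20 = 4c ^ 20 = 6c
byte 7: (21 ^ 75) ^ 70 = 54 ^ 70 = 24
byte 8: (11 ^ e7) ^ 61 = f6 ^ 61 = 97
byte 9: (2b ^ 9f) ^ 63 = b4 ^ 63 = d7
byte 10: (be ^ c7) ^ 6b = 79 ^ 6b = 12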